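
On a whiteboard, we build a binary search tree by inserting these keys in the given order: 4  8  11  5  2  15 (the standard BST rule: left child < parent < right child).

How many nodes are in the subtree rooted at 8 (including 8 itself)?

4

Insert 4: tree is empty, so 4 becomes the root.
Insert 8: 8 > 4 → go right. Place as right child of 4.
Insert 11: 11 > 4 → go right; 11 > 8 → go right. Place as right child of 8.
Insert 5: 5 > 4 → go right; 5 < 8 → go left. Place as left child of 8.
Insert 2: 2 < 4 → go left. Place as left child of 4.
Insert 15: 15 > 4 → go right; 15 > 8 → go right; 15 > 11 → go right. Place as right child of 11.

Subtree rooted at 8 contains: 8, 5, 11, 15 — 4 nodes.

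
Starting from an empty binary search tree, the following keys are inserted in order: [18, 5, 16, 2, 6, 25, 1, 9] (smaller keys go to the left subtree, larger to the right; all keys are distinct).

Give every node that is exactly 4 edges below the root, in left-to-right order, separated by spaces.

18: root
5: left child of 18 (depth 1)
16: right child of 5 (depth 2)
2: left child of 5 (depth 2)
6: left child of 16 (depth 3)
25: right child of 18 (depth 1)
1: left child of 2 (depth 3)
9: right child of 6 (depth 4)

9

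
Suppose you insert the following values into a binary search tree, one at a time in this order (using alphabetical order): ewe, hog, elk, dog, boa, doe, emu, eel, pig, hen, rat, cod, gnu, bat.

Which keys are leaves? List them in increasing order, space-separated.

bat cod eel emu gnu rat

ewe: root
hog: right child of ewe (depth 1)
elk: left child of ewe (depth 1)
dog: left child of elk (depth 2)
boa: left child of dog (depth 3)
doe: right child of boa (depth 4)
emu: right child of elk (depth 2)
eel: right child of dog (depth 3)
pig: right child of hog (depth 2)
hen: left child of hog (depth 2)
rat: right child of pig (depth 3)
cod: left child of doe (depth 5)
gnu: left child of hen (depth 3)
bat: left child of boa (depth 4)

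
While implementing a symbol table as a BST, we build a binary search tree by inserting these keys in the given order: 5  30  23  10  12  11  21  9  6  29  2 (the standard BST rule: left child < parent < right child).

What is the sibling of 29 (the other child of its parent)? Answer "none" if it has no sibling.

5: root
30: right child of 5 (depth 1)
23: left child of 30 (depth 2)
10: left child of 23 (depth 3)
12: right child of 10 (depth 4)
11: left child of 12 (depth 5)
21: right child of 12 (depth 5)
9: left child of 10 (depth 4)
6: left child of 9 (depth 5)
29: right child of 23 (depth 3)
2: left child of 5 (depth 1)

29's parent is 23; the other child of 23 is 10.

10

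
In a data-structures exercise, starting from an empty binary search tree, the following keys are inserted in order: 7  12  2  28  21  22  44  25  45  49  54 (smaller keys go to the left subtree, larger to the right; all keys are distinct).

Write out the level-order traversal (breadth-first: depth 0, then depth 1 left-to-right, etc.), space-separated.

7 2 12 28 21 44 22 45 25 49 54

7: root
12: right child of 7 (depth 1)
2: left child of 7 (depth 1)
28: right child of 12 (depth 2)
21: left child of 28 (depth 3)
22: right child of 21 (depth 4)
44: right child of 28 (depth 3)
25: right child of 22 (depth 5)
45: right child of 44 (depth 4)
49: right child of 45 (depth 5)
54: right child of 49 (depth 6)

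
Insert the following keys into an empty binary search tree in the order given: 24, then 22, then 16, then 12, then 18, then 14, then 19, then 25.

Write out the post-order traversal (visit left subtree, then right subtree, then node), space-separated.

14 12 19 18 16 22 25 24

Insert 24: tree is empty, so 24 becomes the root.
Insert 22: 22 < 24 → go left. Place as left child of 24.
Insert 16: 16 < 24 → go left; 16 < 22 → go left. Place as left child of 22.
Insert 12: 12 < 24 → go left; 12 < 22 → go left; 12 < 16 → go left. Place as left child of 16.
Insert 18: 18 < 24 → go left; 18 < 22 → go left; 18 > 16 → go right. Place as right child of 16.
Insert 14: 14 < 24 → go left; 14 < 22 → go left; 14 < 16 → go left; 14 > 12 → go right. Place as right child of 12.
Insert 19: 19 < 24 → go left; 19 < 22 → go left; 19 > 16 → go right; 19 > 18 → go right. Place as right child of 18.
Insert 25: 25 > 24 → go right. Place as right child of 24.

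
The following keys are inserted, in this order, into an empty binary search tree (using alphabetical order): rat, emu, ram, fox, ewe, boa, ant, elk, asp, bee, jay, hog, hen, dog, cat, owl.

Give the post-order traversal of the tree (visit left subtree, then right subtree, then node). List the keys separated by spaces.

bee asp ant cat dog elk boa ewe hen hog owl jay fox ram emu rat

Insert rat: tree is empty, so rat becomes the root.
Insert emu: emu < rat → go left. Place as left child of rat.
Insert ram: ram < rat → go left; ram > emu → go right. Place as right child of emu.
Insert fox: fox < rat → go left; fox > emu → go right; fox < ram → go left. Place as left child of ram.
Insert ewe: ewe < rat → go left; ewe > emu → go right; ewe < ram → go left; ewe < fox → go left. Place as left child of fox.
Insert boa: boa < rat → go left; boa < emu → go left. Place as left child of emu.
Insert ant: ant < rat → go left; ant < emu → go left; ant < boa → go left. Place as left child of boa.
Insert elk: elk < rat → go left; elk < emu → go left; elk > boa → go right. Place as right child of boa.
Insert asp: asp < rat → go left; asp < emu → go left; asp < boa → go left; asp > ant → go right. Place as right child of ant.
Insert bee: bee < rat → go left; bee < emu → go left; bee < boa → go left; bee > ant → go right; bee > asp → go right. Place as right child of asp.
Insert jay: jay < rat → go left; jay > emu → go right; jay < ram → go left; jay > fox → go right. Place as right child of fox.
Insert hog: hog < rat → go left; hog > emu → go right; hog < ram → go left; hog > fox → go right; hog < jay → go left. Place as left child of jay.
Insert hen: hen < rat → go left; hen > emu → go right; hen < ram → go left; hen > fox → go right; hen < jay → go left; hen < hog → go left. Place as left child of hog.
Insert dog: dog < rat → go left; dog < emu → go left; dog > boa → go right; dog < elk → go left. Place as left child of elk.
Insert cat: cat < rat → go left; cat < emu → go left; cat > boa → go right; cat < elk → go left; cat < dog → go left. Place as left child of dog.
Insert owl: owl < rat → go left; owl > emu → go right; owl < ram → go left; owl > fox → go right; owl > jay → go right. Place as right child of jay.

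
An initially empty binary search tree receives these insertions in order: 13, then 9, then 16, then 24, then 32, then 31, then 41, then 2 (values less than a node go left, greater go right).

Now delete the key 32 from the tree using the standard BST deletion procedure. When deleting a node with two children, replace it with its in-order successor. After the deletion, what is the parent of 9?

13

Insert 13: tree is empty, so 13 becomes the root.
Insert 9: 9 < 13 → go left. Place as left child of 13.
Insert 16: 16 > 13 → go right. Place as right child of 13.
Insert 24: 24 > 13 → go right; 24 > 16 → go right. Place as right child of 16.
Insert 32: 32 > 13 → go right; 32 > 16 → go right; 32 > 24 → go right. Place as right child of 24.
Insert 31: 31 > 13 → go right; 31 > 16 → go right; 31 > 24 → go right; 31 < 32 → go left. Place as left child of 32.
Insert 41: 41 > 13 → go right; 41 > 16 → go right; 41 > 24 → go right; 41 > 32 → go right. Place as right child of 32.
Insert 2: 2 < 13 → go left; 2 < 9 → go left. Place as left child of 9.

Delete 32 (two children — replace with in-order successor).
After deletion, 9's parent is 13.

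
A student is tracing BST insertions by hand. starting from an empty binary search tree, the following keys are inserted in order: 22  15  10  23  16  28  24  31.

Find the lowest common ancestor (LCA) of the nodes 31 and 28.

28

Insert 22: tree is empty, so 22 becomes the root.
Insert 15: 15 < 22 → go left. Place as left child of 22.
Insert 10: 10 < 22 → go left; 10 < 15 → go left. Place as left child of 15.
Insert 23: 23 > 22 → go right. Place as right child of 22.
Insert 16: 16 < 22 → go left; 16 > 15 → go right. Place as right child of 15.
Insert 28: 28 > 22 → go right; 28 > 23 → go right. Place as right child of 23.
Insert 24: 24 > 22 → go right; 24 > 23 → go right; 24 < 28 → go left. Place as left child of 28.
Insert 31: 31 > 22 → go right; 31 > 23 → go right; 31 > 28 → go right. Place as right child of 28.

Path to 31: 22 → 23 → 28 → 31
Path to 28: 22 → 23 → 28
28 lies on both paths and is an ancestor of the other node.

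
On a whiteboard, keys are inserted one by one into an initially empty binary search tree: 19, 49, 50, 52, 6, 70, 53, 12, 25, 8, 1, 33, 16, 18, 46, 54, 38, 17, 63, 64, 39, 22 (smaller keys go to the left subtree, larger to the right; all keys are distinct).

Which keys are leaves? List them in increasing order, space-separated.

1 8 17 22 39 64

Insert 19: tree is empty, so 19 becomes the root.
Insert 49: 49 > 19 → go right. Place as right child of 19.
Insert 50: 50 > 19 → go right; 50 > 49 → go right. Place as right child of 49.
Insert 52: 52 > 19 → go right; 52 > 49 → go right; 52 > 50 → go right. Place as right child of 50.
Insert 6: 6 < 19 → go left. Place as left child of 19.
Insert 70: 70 > 19 → go right; 70 > 49 → go right; 70 > 50 → go right; 70 > 52 → go right. Place as right child of 52.
Insert 53: 53 > 19 → go right; 53 > 49 → go right; 53 > 50 → go right; 53 > 52 → go right; 53 < 70 → go left. Place as left child of 70.
Insert 12: 12 < 19 → go left; 12 > 6 → go right. Place as right child of 6.
Insert 25: 25 > 19 → go right; 25 < 49 → go left. Place as left child of 49.
Insert 8: 8 < 19 → go left; 8 > 6 → go right; 8 < 12 → go left. Place as left child of 12.
Insert 1: 1 < 19 → go left; 1 < 6 → go left. Place as left child of 6.
Insert 33: 33 > 19 → go right; 33 < 49 → go left; 33 > 25 → go right. Place as right child of 25.
Insert 16: 16 < 19 → go left; 16 > 6 → go right; 16 > 12 → go right. Place as right child of 12.
Insert 18: 18 < 19 → go left; 18 > 6 → go right; 18 > 12 → go right; 18 > 16 → go right. Place as right child of 16.
Insert 46: 46 > 19 → go right; 46 < 49 → go left; 46 > 25 → go right; 46 > 33 → go right. Place as right child of 33.
Insert 54: 54 > 19 → go right; 54 > 49 → go right; 54 > 50 → go right; 54 > 52 → go right; 54 < 70 → go left; 54 > 53 → go right. Place as right child of 53.
Insert 38: 38 > 19 → go right; 38 < 49 → go left; 38 > 25 → go right; 38 > 33 → go right; 38 < 46 → go left. Place as left child of 46.
Insert 17: 17 < 19 → go left; 17 > 6 → go right; 17 > 12 → go right; 17 > 16 → go right; 17 < 18 → go left. Place as left child of 18.
Insert 63: 63 > 19 → go right; 63 > 49 → go right; 63 > 50 → go right; 63 > 52 → go right; 63 < 70 → go left; 63 > 53 → go right; 63 > 54 → go right. Place as right child of 54.
Insert 64: 64 > 19 → go right; 64 > 49 → go right; 64 > 50 → go right; 64 > 52 → go right; 64 < 70 → go left; 64 > 53 → go right; 64 > 54 → go right; 64 > 63 → go right. Place as right child of 63.
Insert 39: 39 > 19 → go right; 39 < 49 → go left; 39 > 25 → go right; 39 > 33 → go right; 39 < 46 → go left; 39 > 38 → go right. Place as right child of 38.
Insert 22: 22 > 19 → go right; 22 < 49 → go left; 22 < 25 → go left. Place as left child of 25.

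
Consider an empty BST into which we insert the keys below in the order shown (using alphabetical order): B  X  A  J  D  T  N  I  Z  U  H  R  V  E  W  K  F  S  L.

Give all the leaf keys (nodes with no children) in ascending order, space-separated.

Resulting structure (node: left, right):
  B: L=A, R=X
  X: L=J, R=Z
  A: L=–, R=–
  J: L=D, R=T
  D: L=–, R=I
  T: L=N, R=U
  N: L=K, R=R
  I: L=H, R=–
  Z: L=–, R=–
  U: L=–, R=V
  H: L=E, R=–
  R: L=–, R=S
  V: L=–, R=W
  E: L=–, R=F
  W: L=–, R=–
  K: L=–, R=L
  F: L=–, R=–
  S: L=–, R=–
  L: L=–, R=–

A F L S W Z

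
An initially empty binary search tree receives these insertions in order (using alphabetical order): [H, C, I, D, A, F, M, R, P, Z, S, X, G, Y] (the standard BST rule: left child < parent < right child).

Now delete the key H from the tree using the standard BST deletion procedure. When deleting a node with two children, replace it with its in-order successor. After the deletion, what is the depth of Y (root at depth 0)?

6

Insert H: tree is empty, so H becomes the root.
Insert C: C < H → go left. Place as left child of H.
Insert I: I > H → go right. Place as right child of H.
Insert D: D < H → go left; D > C → go right. Place as right child of C.
Insert A: A < H → go left; A < C → go left. Place as left child of C.
Insert F: F < H → go left; F > C → go right; F > D → go right. Place as right child of D.
Insert M: M > H → go right; M > I → go right. Place as right child of I.
Insert R: R > H → go right; R > I → go right; R > M → go right. Place as right child of M.
Insert P: P > H → go right; P > I → go right; P > M → go right; P < R → go left. Place as left child of R.
Insert Z: Z > H → go right; Z > I → go right; Z > M → go right; Z > R → go right. Place as right child of R.
Insert S: S > H → go right; S > I → go right; S > M → go right; S > R → go right; S < Z → go left. Place as left child of Z.
Insert X: X > H → go right; X > I → go right; X > M → go right; X > R → go right; X < Z → go left; X > S → go right. Place as right child of S.
Insert G: G < H → go left; G > C → go right; G > D → go right; G > F → go right. Place as right child of F.
Insert Y: Y > H → go right; Y > I → go right; Y > M → go right; Y > R → go right; Y < Z → go left; Y > S → go right; Y > X → go right. Place as right child of X.

Delete H (two children — replace with in-order successor).
After deletion, path to Y: I → M → R → Z → S → X → Y.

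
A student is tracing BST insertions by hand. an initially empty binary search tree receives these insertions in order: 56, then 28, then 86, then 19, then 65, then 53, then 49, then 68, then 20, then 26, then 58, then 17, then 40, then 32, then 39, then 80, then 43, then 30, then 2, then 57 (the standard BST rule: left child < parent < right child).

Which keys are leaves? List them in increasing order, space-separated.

Resulting structure (node: left, right):
  56: L=28, R=86
  28: L=19, R=53
  86: L=65, R=–
  19: L=17, R=20
  65: L=58, R=68
  53: L=49, R=–
  49: L=40, R=–
  68: L=–, R=80
  20: L=–, R=26
  26: L=–, R=–
  58: L=57, R=–
  17: L=2, R=–
  40: L=32, R=43
  32: L=30, R=39
  39: L=–, R=–
  80: L=–, R=–
  43: L=–, R=–
  30: L=–, R=–
  2: L=–, R=–
  57: L=–, R=–

2 26 30 39 43 57 80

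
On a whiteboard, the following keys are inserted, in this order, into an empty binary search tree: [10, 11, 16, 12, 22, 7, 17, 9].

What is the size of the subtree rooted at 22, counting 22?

10: root
11: right child of 10 (depth 1)
16: right child of 11 (depth 2)
12: left child of 16 (depth 3)
22: right child of 16 (depth 3)
7: left child of 10 (depth 1)
17: left child of 22 (depth 4)
9: right child of 7 (depth 2)

Subtree rooted at 22 contains: 22, 17 — 2 nodes.

2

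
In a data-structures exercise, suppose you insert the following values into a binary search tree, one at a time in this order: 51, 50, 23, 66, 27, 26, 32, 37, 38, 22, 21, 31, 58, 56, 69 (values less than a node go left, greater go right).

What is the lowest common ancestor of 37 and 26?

51: root
50: left child of 51 (depth 1)
23: left child of 50 (depth 2)
66: right child of 51 (depth 1)
27: right child of 23 (depth 3)
26: left child of 27 (depth 4)
32: right child of 27 (depth 4)
37: right child of 32 (depth 5)
38: right child of 37 (depth 6)
22: left child of 23 (depth 3)
21: left child of 22 (depth 4)
31: left child of 32 (depth 5)
58: left child of 66 (depth 2)
56: left child of 58 (depth 3)
69: right child of 66 (depth 2)

Path to 37: 51 → 50 → 23 → 27 → 32 → 37
Path to 26: 51 → 50 → 23 → 27 → 26
The paths share a prefix ending at 27, then split left and right.

27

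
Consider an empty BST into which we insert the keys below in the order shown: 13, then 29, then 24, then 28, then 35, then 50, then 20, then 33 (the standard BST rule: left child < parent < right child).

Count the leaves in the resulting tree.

4

Resulting structure (node: left, right):
  13: L=–, R=29
  29: L=24, R=35
  24: L=20, R=28
  28: L=–, R=–
  35: L=33, R=50
  50: L=–, R=–
  20: L=–, R=–
  33: L=–, R=–

Leaves: 20, 28, 33, 50 — 4 in total.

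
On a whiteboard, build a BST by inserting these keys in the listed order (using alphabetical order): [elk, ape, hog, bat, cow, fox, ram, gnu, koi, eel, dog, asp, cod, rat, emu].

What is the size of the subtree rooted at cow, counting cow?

elk: root
ape: left child of elk (depth 1)
hog: right child of elk (depth 1)
bat: right child of ape (depth 2)
cow: right child of bat (depth 3)
fox: left child of hog (depth 2)
ram: right child of hog (depth 2)
gnu: right child of fox (depth 3)
koi: left child of ram (depth 3)
eel: right child of cow (depth 4)
dog: left child of eel (depth 5)
asp: left child of bat (depth 3)
cod: left child of cow (depth 4)
rat: right child of ram (depth 3)
emu: left child of fox (depth 3)

Subtree rooted at cow contains: cow, cod, eel, dog — 4 nodes.

4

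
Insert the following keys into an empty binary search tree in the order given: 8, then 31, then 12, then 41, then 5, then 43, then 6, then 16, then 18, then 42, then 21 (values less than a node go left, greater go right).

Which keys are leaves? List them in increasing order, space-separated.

Resulting structure (node: left, right):
  8: L=5, R=31
  31: L=12, R=41
  12: L=–, R=16
  41: L=–, R=43
  5: L=–, R=6
  43: L=42, R=–
  6: L=–, R=–
  16: L=–, R=18
  18: L=–, R=21
  42: L=–, R=–
  21: L=–, R=–

6 21 42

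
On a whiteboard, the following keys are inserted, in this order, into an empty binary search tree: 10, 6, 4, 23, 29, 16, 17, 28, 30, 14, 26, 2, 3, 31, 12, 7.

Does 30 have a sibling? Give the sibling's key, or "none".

28

10: root
6: left child of 10 (depth 1)
4: left child of 6 (depth 2)
23: right child of 10 (depth 1)
29: right child of 23 (depth 2)
16: left child of 23 (depth 2)
17: right child of 16 (depth 3)
28: left child of 29 (depth 3)
30: right child of 29 (depth 3)
14: left child of 16 (depth 3)
26: left child of 28 (depth 4)
2: left child of 4 (depth 3)
3: right child of 2 (depth 4)
31: right child of 30 (depth 4)
12: left child of 14 (depth 4)
7: right child of 6 (depth 2)

30's parent is 29; the other child of 29 is 28.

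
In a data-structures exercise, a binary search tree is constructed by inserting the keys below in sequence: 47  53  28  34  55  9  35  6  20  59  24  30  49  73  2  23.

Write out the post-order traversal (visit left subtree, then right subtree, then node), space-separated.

2 6 23 24 20 9 30 35 34 28 49 73 59 55 53 47

47: root
53: right child of 47 (depth 1)
28: left child of 47 (depth 1)
34: right child of 28 (depth 2)
55: right child of 53 (depth 2)
9: left child of 28 (depth 2)
35: right child of 34 (depth 3)
6: left child of 9 (depth 3)
20: right child of 9 (depth 3)
59: right child of 55 (depth 3)
24: right child of 20 (depth 4)
30: left child of 34 (depth 3)
49: left child of 53 (depth 2)
73: right child of 59 (depth 4)
2: left child of 6 (depth 4)
23: left child of 24 (depth 5)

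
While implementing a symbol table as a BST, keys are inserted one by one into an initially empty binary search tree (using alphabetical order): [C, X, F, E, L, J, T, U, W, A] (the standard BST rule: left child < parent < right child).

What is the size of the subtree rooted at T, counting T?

3

C: root
X: right child of C (depth 1)
F: left child of X (depth 2)
E: left child of F (depth 3)
L: right child of F (depth 3)
J: left child of L (depth 4)
T: right child of L (depth 4)
U: right child of T (depth 5)
W: right child of U (depth 6)
A: left child of C (depth 1)

Subtree rooted at T contains: T, U, W — 3 nodes.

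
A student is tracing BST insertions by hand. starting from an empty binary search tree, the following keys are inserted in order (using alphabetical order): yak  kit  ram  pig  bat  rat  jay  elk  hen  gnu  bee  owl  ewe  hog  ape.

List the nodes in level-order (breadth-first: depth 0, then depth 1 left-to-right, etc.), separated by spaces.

yak kit bat ram ape jay pig rat elk owl bee hen gnu hog ewe

yak: root
kit: left child of yak (depth 1)
ram: right child of kit (depth 2)
pig: left child of ram (depth 3)
bat: left child of kit (depth 2)
rat: right child of ram (depth 3)
jay: right child of bat (depth 3)
elk: left child of jay (depth 4)
hen: right child of elk (depth 5)
gnu: left child of hen (depth 6)
bee: left child of elk (depth 5)
owl: left child of pig (depth 4)
ewe: left child of gnu (depth 7)
hog: right child of hen (depth 6)
ape: left child of bat (depth 3)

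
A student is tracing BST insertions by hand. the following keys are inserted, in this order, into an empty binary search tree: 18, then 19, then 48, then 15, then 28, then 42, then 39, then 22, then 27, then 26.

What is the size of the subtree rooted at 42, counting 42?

Insert 18: tree is empty, so 18 becomes the root.
Insert 19: 19 > 18 → go right. Place as right child of 18.
Insert 48: 48 > 18 → go right; 48 > 19 → go right. Place as right child of 19.
Insert 15: 15 < 18 → go left. Place as left child of 18.
Insert 28: 28 > 18 → go right; 28 > 19 → go right; 28 < 48 → go left. Place as left child of 48.
Insert 42: 42 > 18 → go right; 42 > 19 → go right; 42 < 48 → go left; 42 > 28 → go right. Place as right child of 28.
Insert 39: 39 > 18 → go right; 39 > 19 → go right; 39 < 48 → go left; 39 > 28 → go right; 39 < 42 → go left. Place as left child of 42.
Insert 22: 22 > 18 → go right; 22 > 19 → go right; 22 < 48 → go left; 22 < 28 → go left. Place as left child of 28.
Insert 27: 27 > 18 → go right; 27 > 19 → go right; 27 < 48 → go left; 27 < 28 → go left; 27 > 22 → go right. Place as right child of 22.
Insert 26: 26 > 18 → go right; 26 > 19 → go right; 26 < 48 → go left; 26 < 28 → go left; 26 > 22 → go right; 26 < 27 → go left. Place as left child of 27.

Subtree rooted at 42 contains: 42, 39 — 2 nodes.

2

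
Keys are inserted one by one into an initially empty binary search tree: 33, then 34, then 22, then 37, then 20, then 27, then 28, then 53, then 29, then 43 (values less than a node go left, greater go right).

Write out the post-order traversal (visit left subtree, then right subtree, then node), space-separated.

20 29 28 27 22 43 53 37 34 33

33: root
34: right child of 33 (depth 1)
22: left child of 33 (depth 1)
37: right child of 34 (depth 2)
20: left child of 22 (depth 2)
27: right child of 22 (depth 2)
28: right child of 27 (depth 3)
53: right child of 37 (depth 3)
29: right child of 28 (depth 4)
43: left child of 53 (depth 4)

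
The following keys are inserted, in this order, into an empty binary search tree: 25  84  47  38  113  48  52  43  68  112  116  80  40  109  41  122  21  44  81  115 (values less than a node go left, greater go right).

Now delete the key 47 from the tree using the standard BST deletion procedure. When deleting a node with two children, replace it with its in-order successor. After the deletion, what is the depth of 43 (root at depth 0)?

Insert 25: tree is empty, so 25 becomes the root.
Insert 84: 84 > 25 → go right. Place as right child of 25.
Insert 47: 47 > 25 → go right; 47 < 84 → go left. Place as left child of 84.
Insert 38: 38 > 25 → go right; 38 < 84 → go left; 38 < 47 → go left. Place as left child of 47.
Insert 113: 113 > 25 → go right; 113 > 84 → go right. Place as right child of 84.
Insert 48: 48 > 25 → go right; 48 < 84 → go left; 48 > 47 → go right. Place as right child of 47.
Insert 52: 52 > 25 → go right; 52 < 84 → go left; 52 > 47 → go right; 52 > 48 → go right. Place as right child of 48.
Insert 43: 43 > 25 → go right; 43 < 84 → go left; 43 < 47 → go left; 43 > 38 → go right. Place as right child of 38.
Insert 68: 68 > 25 → go right; 68 < 84 → go left; 68 > 47 → go right; 68 > 48 → go right; 68 > 52 → go right. Place as right child of 52.
Insert 112: 112 > 25 → go right; 112 > 84 → go right; 112 < 113 → go left. Place as left child of 113.
Insert 116: 116 > 25 → go right; 116 > 84 → go right; 116 > 113 → go right. Place as right child of 113.
Insert 80: 80 > 25 → go right; 80 < 84 → go left; 80 > 47 → go right; 80 > 48 → go right; 80 > 52 → go right; 80 > 68 → go right. Place as right child of 68.
Insert 40: 40 > 25 → go right; 40 < 84 → go left; 40 < 47 → go left; 40 > 38 → go right; 40 < 43 → go left. Place as left child of 43.
Insert 109: 109 > 25 → go right; 109 > 84 → go right; 109 < 113 → go left; 109 < 112 → go left. Place as left child of 112.
Insert 41: 41 > 25 → go right; 41 < 84 → go left; 41 < 47 → go left; 41 > 38 → go right; 41 < 43 → go left; 41 > 40 → go right. Place as right child of 40.
Insert 122: 122 > 25 → go right; 122 > 84 → go right; 122 > 113 → go right; 122 > 116 → go right. Place as right child of 116.
Insert 21: 21 < 25 → go left. Place as left child of 25.
Insert 44: 44 > 25 → go right; 44 < 84 → go left; 44 < 47 → go left; 44 > 38 → go right; 44 > 43 → go right. Place as right child of 43.
Insert 81: 81 > 25 → go right; 81 < 84 → go left; 81 > 47 → go right; 81 > 48 → go right; 81 > 52 → go right; 81 > 68 → go right; 81 > 80 → go right. Place as right child of 80.
Insert 115: 115 > 25 → go right; 115 > 84 → go right; 115 > 113 → go right; 115 < 116 → go left. Place as left child of 116.

Delete 47 (two children — replace with in-order successor).
After deletion, path to 43: 25 → 84 → 48 → 38 → 43.

4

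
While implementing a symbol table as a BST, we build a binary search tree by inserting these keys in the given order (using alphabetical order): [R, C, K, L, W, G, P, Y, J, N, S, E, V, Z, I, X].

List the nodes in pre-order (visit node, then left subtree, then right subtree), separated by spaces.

R C K G E J I L P N W S V Y X Z

Insert R: tree is empty, so R becomes the root.
Insert C: C < R → go left. Place as left child of R.
Insert K: K < R → go left; K > C → go right. Place as right child of C.
Insert L: L < R → go left; L > C → go right; L > K → go right. Place as right child of K.
Insert W: W > R → go right. Place as right child of R.
Insert G: G < R → go left; G > C → go right; G < K → go left. Place as left child of K.
Insert P: P < R → go left; P > C → go right; P > K → go right; P > L → go right. Place as right child of L.
Insert Y: Y > R → go right; Y > W → go right. Place as right child of W.
Insert J: J < R → go left; J > C → go right; J < K → go left; J > G → go right. Place as right child of G.
Insert N: N < R → go left; N > C → go right; N > K → go right; N > L → go right; N < P → go left. Place as left child of P.
Insert S: S > R → go right; S < W → go left. Place as left child of W.
Insert E: E < R → go left; E > C → go right; E < K → go left; E < G → go left. Place as left child of G.
Insert V: V > R → go right; V < W → go left; V > S → go right. Place as right child of S.
Insert Z: Z > R → go right; Z > W → go right; Z > Y → go right. Place as right child of Y.
Insert I: I < R → go left; I > C → go right; I < K → go left; I > G → go right; I < J → go left. Place as left child of J.
Insert X: X > R → go right; X > W → go right; X < Y → go left. Place as left child of Y.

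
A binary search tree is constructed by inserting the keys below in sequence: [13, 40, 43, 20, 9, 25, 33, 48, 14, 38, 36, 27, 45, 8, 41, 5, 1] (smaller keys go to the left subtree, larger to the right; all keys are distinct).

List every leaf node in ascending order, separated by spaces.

13: root
40: right child of 13 (depth 1)
43: right child of 40 (depth 2)
20: left child of 40 (depth 2)
9: left child of 13 (depth 1)
25: right child of 20 (depth 3)
33: right child of 25 (depth 4)
48: right child of 43 (depth 3)
14: left child of 20 (depth 3)
38: right child of 33 (depth 5)
36: left child of 38 (depth 6)
27: left child of 33 (depth 5)
45: left child of 48 (depth 4)
8: left child of 9 (depth 2)
41: left child of 43 (depth 3)
5: left child of 8 (depth 3)
1: left child of 5 (depth 4)

1 14 27 36 41 45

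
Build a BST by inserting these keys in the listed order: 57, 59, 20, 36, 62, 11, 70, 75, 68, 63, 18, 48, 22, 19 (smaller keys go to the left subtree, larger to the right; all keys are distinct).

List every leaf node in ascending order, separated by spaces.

Insert 57: tree is empty, so 57 becomes the root.
Insert 59: 59 > 57 → go right. Place as right child of 57.
Insert 20: 20 < 57 → go left. Place as left child of 57.
Insert 36: 36 < 57 → go left; 36 > 20 → go right. Place as right child of 20.
Insert 62: 62 > 57 → go right; 62 > 59 → go right. Place as right child of 59.
Insert 11: 11 < 57 → go left; 11 < 20 → go left. Place as left child of 20.
Insert 70: 70 > 57 → go right; 70 > 59 → go right; 70 > 62 → go right. Place as right child of 62.
Insert 75: 75 > 57 → go right; 75 > 59 → go right; 75 > 62 → go right; 75 > 70 → go right. Place as right child of 70.
Insert 68: 68 > 57 → go right; 68 > 59 → go right; 68 > 62 → go right; 68 < 70 → go left. Place as left child of 70.
Insert 63: 63 > 57 → go right; 63 > 59 → go right; 63 > 62 → go right; 63 < 70 → go left; 63 < 68 → go left. Place as left child of 68.
Insert 18: 18 < 57 → go left; 18 < 20 → go left; 18 > 11 → go right. Place as right child of 11.
Insert 48: 48 < 57 → go left; 48 > 20 → go right; 48 > 36 → go right. Place as right child of 36.
Insert 22: 22 < 57 → go left; 22 > 20 → go right; 22 < 36 → go left. Place as left child of 36.
Insert 19: 19 < 57 → go left; 19 < 20 → go left; 19 > 11 → go right; 19 > 18 → go right. Place as right child of 18.

19 22 48 63 75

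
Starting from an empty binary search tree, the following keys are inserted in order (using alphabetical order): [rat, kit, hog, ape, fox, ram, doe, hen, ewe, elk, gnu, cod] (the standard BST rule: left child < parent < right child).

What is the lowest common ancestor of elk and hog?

rat: root
kit: left child of rat (depth 1)
hog: left child of kit (depth 2)
ape: left child of hog (depth 3)
fox: right child of ape (depth 4)
ram: right child of kit (depth 2)
doe: left child of fox (depth 5)
hen: right child of fox (depth 5)
ewe: right child of doe (depth 6)
elk: left child of ewe (depth 7)
gnu: left child of hen (depth 6)
cod: left child of doe (depth 6)

Path to elk: rat → kit → hog → ape → fox → doe → ewe → elk
Path to hog: rat → kit → hog
hog lies on both paths and is an ancestor of the other node.

hog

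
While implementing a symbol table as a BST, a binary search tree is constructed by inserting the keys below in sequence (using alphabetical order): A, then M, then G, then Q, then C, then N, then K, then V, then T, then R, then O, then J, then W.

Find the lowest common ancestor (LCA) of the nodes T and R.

Insert A: tree is empty, so A becomes the root.
Insert M: M > A → go right. Place as right child of A.
Insert G: G > A → go right; G < M → go left. Place as left child of M.
Insert Q: Q > A → go right; Q > M → go right. Place as right child of M.
Insert C: C > A → go right; C < M → go left; C < G → go left. Place as left child of G.
Insert N: N > A → go right; N > M → go right; N < Q → go left. Place as left child of Q.
Insert K: K > A → go right; K < M → go left; K > G → go right. Place as right child of G.
Insert V: V > A → go right; V > M → go right; V > Q → go right. Place as right child of Q.
Insert T: T > A → go right; T > M → go right; T > Q → go right; T < V → go left. Place as left child of V.
Insert R: R > A → go right; R > M → go right; R > Q → go right; R < V → go left; R < T → go left. Place as left child of T.
Insert O: O > A → go right; O > M → go right; O < Q → go left; O > N → go right. Place as right child of N.
Insert J: J > A → go right; J < M → go left; J > G → go right; J < K → go left. Place as left child of K.
Insert W: W > A → go right; W > M → go right; W > Q → go right; W > V → go right. Place as right child of V.

Path to T: A → M → Q → V → T
Path to R: A → M → Q → V → T → R
T lies on both paths and is an ancestor of the other node.

T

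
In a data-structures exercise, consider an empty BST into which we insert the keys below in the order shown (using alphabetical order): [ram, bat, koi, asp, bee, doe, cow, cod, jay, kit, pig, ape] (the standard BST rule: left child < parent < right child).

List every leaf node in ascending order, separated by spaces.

ape cod kit pig

Resulting structure (node: left, right):
  ram: L=bat, R=–
  bat: L=asp, R=koi
  koi: L=bee, R=pig
  asp: L=ape, R=–
  bee: L=–, R=doe
  doe: L=cow, R=jay
  cow: L=cod, R=–
  cod: L=–, R=–
  jay: L=–, R=kit
  kit: L=–, R=–
  pig: L=–, R=–
  ape: L=–, R=–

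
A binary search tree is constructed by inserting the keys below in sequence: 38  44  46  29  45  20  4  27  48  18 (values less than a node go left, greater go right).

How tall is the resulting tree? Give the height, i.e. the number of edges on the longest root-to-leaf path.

4

Insert 38: tree is empty, so 38 becomes the root.
Insert 44: 44 > 38 → go right. Place as right child of 38.
Insert 46: 46 > 38 → go right; 46 > 44 → go right. Place as right child of 44.
Insert 29: 29 < 38 → go left. Place as left child of 38.
Insert 45: 45 > 38 → go right; 45 > 44 → go right; 45 < 46 → go left. Place as left child of 46.
Insert 20: 20 < 38 → go left; 20 < 29 → go left. Place as left child of 29.
Insert 4: 4 < 38 → go left; 4 < 29 → go left; 4 < 20 → go left. Place as left child of 20.
Insert 27: 27 < 38 → go left; 27 < 29 → go left; 27 > 20 → go right. Place as right child of 20.
Insert 48: 48 > 38 → go right; 48 > 44 → go right; 48 > 46 → go right. Place as right child of 46.
Insert 18: 18 < 38 → go left; 18 < 29 → go left; 18 < 20 → go left; 18 > 4 → go right. Place as right child of 4.

The deepest node is 18 at depth 4.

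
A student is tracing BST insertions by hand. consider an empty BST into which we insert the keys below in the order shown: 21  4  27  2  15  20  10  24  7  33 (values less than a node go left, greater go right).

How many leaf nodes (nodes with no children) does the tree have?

5

Insert 21: tree is empty, so 21 becomes the root.
Insert 4: 4 < 21 → go left. Place as left child of 21.
Insert 27: 27 > 21 → go right. Place as right child of 21.
Insert 2: 2 < 21 → go left; 2 < 4 → go left. Place as left child of 4.
Insert 15: 15 < 21 → go left; 15 > 4 → go right. Place as right child of 4.
Insert 20: 20 < 21 → go left; 20 > 4 → go right; 20 > 15 → go right. Place as right child of 15.
Insert 10: 10 < 21 → go left; 10 > 4 → go right; 10 < 15 → go left. Place as left child of 15.
Insert 24: 24 > 21 → go right; 24 < 27 → go left. Place as left child of 27.
Insert 7: 7 < 21 → go left; 7 > 4 → go right; 7 < 15 → go left; 7 < 10 → go left. Place as left child of 10.
Insert 33: 33 > 21 → go right; 33 > 27 → go right. Place as right child of 27.

Leaves: 2, 7, 20, 24, 33 — 5 in total.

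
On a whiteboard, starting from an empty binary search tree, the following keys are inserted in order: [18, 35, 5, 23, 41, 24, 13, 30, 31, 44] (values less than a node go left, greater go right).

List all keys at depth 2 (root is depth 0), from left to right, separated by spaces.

Insert 18: tree is empty, so 18 becomes the root.
Insert 35: 35 > 18 → go right. Place as right child of 18.
Insert 5: 5 < 18 → go left. Place as left child of 18.
Insert 23: 23 > 18 → go right; 23 < 35 → go left. Place as left child of 35.
Insert 41: 41 > 18 → go right; 41 > 35 → go right. Place as right child of 35.
Insert 24: 24 > 18 → go right; 24 < 35 → go left; 24 > 23 → go right. Place as right child of 23.
Insert 13: 13 < 18 → go left; 13 > 5 → go right. Place as right child of 5.
Insert 30: 30 > 18 → go right; 30 < 35 → go left; 30 > 23 → go right; 30 > 24 → go right. Place as right child of 24.
Insert 31: 31 > 18 → go right; 31 < 35 → go left; 31 > 23 → go right; 31 > 24 → go right; 31 > 30 → go right. Place as right child of 30.
Insert 44: 44 > 18 → go right; 44 > 35 → go right; 44 > 41 → go right. Place as right child of 41.

13 23 41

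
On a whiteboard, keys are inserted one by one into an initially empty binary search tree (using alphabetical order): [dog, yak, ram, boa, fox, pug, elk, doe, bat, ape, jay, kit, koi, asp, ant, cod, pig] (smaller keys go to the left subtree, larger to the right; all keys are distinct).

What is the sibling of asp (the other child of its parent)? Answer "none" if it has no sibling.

dog: root
yak: right child of dog (depth 1)
ram: left child of yak (depth 2)
boa: left child of dog (depth 1)
fox: left child of ram (depth 3)
pug: right child of fox (depth 4)
elk: left child of fox (depth 4)
doe: right child of boa (depth 2)
bat: left child of boa (depth 2)
ape: left child of bat (depth 3)
jay: left child of pug (depth 5)
kit: right child of jay (depth 6)
koi: right child of kit (depth 7)
asp: right child of ape (depth 4)
ant: left child of ape (depth 4)
cod: left child of doe (depth 3)
pig: right child of koi (depth 8)

asp's parent is ape; the other child of ape is ant.

ant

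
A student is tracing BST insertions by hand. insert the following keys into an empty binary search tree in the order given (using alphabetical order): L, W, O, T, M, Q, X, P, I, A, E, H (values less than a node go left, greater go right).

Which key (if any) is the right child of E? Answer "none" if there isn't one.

Insert L: tree is empty, so L becomes the root.
Insert W: W > L → go right. Place as right child of L.
Insert O: O > L → go right; O < W → go left. Place as left child of W.
Insert T: T > L → go right; T < W → go left; T > O → go right. Place as right child of O.
Insert M: M > L → go right; M < W → go left; M < O → go left. Place as left child of O.
Insert Q: Q > L → go right; Q < W → go left; Q > O → go right; Q < T → go left. Place as left child of T.
Insert X: X > L → go right; X > W → go right. Place as right child of W.
Insert P: P > L → go right; P < W → go left; P > O → go right; P < T → go left; P < Q → go left. Place as left child of Q.
Insert I: I < L → go left. Place as left child of L.
Insert A: A < L → go left; A < I → go left. Place as left child of I.
Insert E: E < L → go left; E < I → go left; E > A → go right. Place as right child of A.
Insert H: H < L → go left; H < I → go left; H > A → go right; H > E → go right. Place as right child of E.

H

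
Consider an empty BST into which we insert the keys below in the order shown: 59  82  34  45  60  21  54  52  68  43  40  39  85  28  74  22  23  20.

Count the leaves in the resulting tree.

Insert 59: tree is empty, so 59 becomes the root.
Insert 82: 82 > 59 → go right. Place as right child of 59.
Insert 34: 34 < 59 → go left. Place as left child of 59.
Insert 45: 45 < 59 → go left; 45 > 34 → go right. Place as right child of 34.
Insert 60: 60 > 59 → go right; 60 < 82 → go left. Place as left child of 82.
Insert 21: 21 < 59 → go left; 21 < 34 → go left. Place as left child of 34.
Insert 54: 54 < 59 → go left; 54 > 34 → go right; 54 > 45 → go right. Place as right child of 45.
Insert 52: 52 < 59 → go left; 52 > 34 → go right; 52 > 45 → go right; 52 < 54 → go left. Place as left child of 54.
Insert 68: 68 > 59 → go right; 68 < 82 → go left; 68 > 60 → go right. Place as right child of 60.
Insert 43: 43 < 59 → go left; 43 > 34 → go right; 43 < 45 → go left. Place as left child of 45.
Insert 40: 40 < 59 → go left; 40 > 34 → go right; 40 < 45 → go left; 40 < 43 → go left. Place as left child of 43.
Insert 39: 39 < 59 → go left; 39 > 34 → go right; 39 < 45 → go left; 39 < 43 → go left; 39 < 40 → go left. Place as left child of 40.
Insert 85: 85 > 59 → go right; 85 > 82 → go right. Place as right child of 82.
Insert 28: 28 < 59 → go left; 28 < 34 → go left; 28 > 21 → go right. Place as right child of 21.
Insert 74: 74 > 59 → go right; 74 < 82 → go left; 74 > 60 → go right; 74 > 68 → go right. Place as right child of 68.
Insert 22: 22 < 59 → go left; 22 < 34 → go left; 22 > 21 → go right; 22 < 28 → go left. Place as left child of 28.
Insert 23: 23 < 59 → go left; 23 < 34 → go left; 23 > 21 → go right; 23 < 28 → go left; 23 > 22 → go right. Place as right child of 22.
Insert 20: 20 < 59 → go left; 20 < 34 → go left; 20 < 21 → go left. Place as left child of 21.

Leaves: 20, 23, 39, 52, 74, 85 — 6 in total.

6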